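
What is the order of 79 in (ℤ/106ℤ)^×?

ord(79) | φ(106) = φ(2)·φ(53) = 1·52 = 52 = 2^2 · 13.
Divisors of 52: 1, 2, 4, 13, 26, 52.
Compute 79^d (mod 106) for the divisors d until we hit 1:
79^1 ≡ 79 (mod 106)
79^2 ≡ 93 (mod 106)
79^4 ≡ 63 (mod 106)
79^13 ≡ 83 (mod 106)
79^26 ≡ 105 (mod 106)
79^52 ≡ 1 (mod 106) ✓
So ord_106(79) = 52.

52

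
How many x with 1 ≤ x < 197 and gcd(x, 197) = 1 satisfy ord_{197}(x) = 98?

42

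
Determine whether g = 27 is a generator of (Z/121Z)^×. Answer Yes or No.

φ(121) = φ(11^2) = 11·(11−1) = 110 = 2 · 5 · 11.
Test 27^(110/q) mod 121 for each prime factor q of 110:
27^55 ≡ 1 (mod 121)  [q = 2: ≡ 1 ✗]
27^22 ≡ 3 (mod 121)  [q = 5: ≢ 1 ✓]
27^10 ≡ 1 (mod 121)  [q = 11: ≡ 1 ✗]
The check at q = 2 fails, so 27 generates a proper subgroup.

No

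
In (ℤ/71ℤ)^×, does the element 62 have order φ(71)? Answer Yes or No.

Yes

φ(71) = 71 − 1 = 70 = 2 · 5 · 7.
An element g generates (Z/71Z)^× iff g^(70/q) ≢ 1 (mod 71) for each prime q ∈ {2, 5, 7}.
62^35 ≡ 70 (mod 71)  [q = 2: ≢ 1 ✓]
62^14 ≡ 5 (mod 71)  [q = 5: ≢ 1 ✓]
62^10 ≡ 32 (mod 71)  [q = 7: ≢ 1 ✓]
All checks pass, so 62 has order 70 and is a primitive root modulo 71.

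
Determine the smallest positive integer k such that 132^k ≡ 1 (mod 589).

ord(132) | φ(589) = φ(19·31) = (19−1)·(31−1) = 18·30 = 540 = 2^2 · 3^3 · 5.
Divisors of 540: 1, 2, 3, 4, 5, 6, 9, 10, 12, 15, 18, 20, 27, 30, 36, 45, 54, 60, 90, 108, 135, 180, 270, 540.
Evaluate successive powers at the divisors of 540:
132^1 ≡ 132 (mod 589)
132^2 ≡ 343 (mod 589)
132^3 ≡ 512 (mod 589)
132^4 ≡ 438 (mod 589)
132^5 ≡ 94 (mod 589)
132^6 ≡ 39 (mod 589)
132^9 ≡ 531 (mod 589)
132^10 ≡ 1 (mod 589) ✓
Hence ord(132) = 10.

10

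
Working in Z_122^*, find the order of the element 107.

30

The order of 107 must divide φ(122) = φ(2)·φ(61) = 1·60 = 60 = 2^2 · 3 · 5.
Divisors of 60: 1, 2, 3, 4, 5, 6, 10, 12, 15, 20, 30, 60.
Evaluate successive powers at the divisors of 60:
107^1 ≡ 107 (mod 122)
107^2 ≡ 103 (mod 122)
107^3 ≡ 41 (mod 122)
107^4 ≡ 117 (mod 122)
107^5 ≡ 75 (mod 122)
107^6 ≡ 95 (mod 122)
107^10 ≡ 13 (mod 122)
107^12 ≡ 119 (mod 122)
107^15 ≡ 121 (mod 122)
107^20 ≡ 47 (mod 122)
107^30 ≡ 1 (mod 122) ✓
The smallest such exponent is 30, so the order of 107 is 30.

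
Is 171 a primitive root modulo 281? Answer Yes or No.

φ(281) = 281 − 1 = 280 = 2^3 · 5 · 7.
An element g generates (Z/281Z)^× iff g^(280/q) ≢ 1 (mod 281) for each prime q ∈ {2, 5, 7}.
171^140 ≡ 280 (mod 281)  [q = 2: ≢ 1 ✓]
171^56 ≡ 153 (mod 281)  [q = 5: ≢ 1 ✓]
171^40 ≡ 79 (mod 281)  [q = 7: ≢ 1 ✓]
Every test exponent gives a nontrivial residue, hence 171 generates the full group.

Yes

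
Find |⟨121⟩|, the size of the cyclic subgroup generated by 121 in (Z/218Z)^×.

54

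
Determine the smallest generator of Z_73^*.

φ(73) = 73 − 1 = 72 = 2^3 · 3^2.
g is a primitive root iff g^(72/q) ≢ 1 (mod 73) for each prime q ∈ {2, 3}.
g = 2: 2^36 ≡ 1 — hits 1, so not a primitive root.
g = 3: 3^36 ≡ 1 — hits 1, so not a primitive root.
g = 4: 4^36 ≡ 1 — hits 1, so not a primitive root.
g = 5: 5^36 ≡ 72; 5^24 ≡ 8 — none is 1, so 5 is a primitive root.
The smallest primitive root modulo 73 is 5.

5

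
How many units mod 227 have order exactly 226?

112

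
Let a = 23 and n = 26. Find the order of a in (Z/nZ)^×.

The order of 23 must divide φ(26) = φ(2)·φ(13) = 1·12 = 12 = 2^2 · 3.
Divisors of 12: 1, 2, 3, 4, 6, 12.
Check 23^d mod 26 for each divisor in increasing order:
23^1 ≡ 23
23^2 ≡ 9
23^3 ≡ 25
23^4 ≡ 3
23^6 ≡ 1
So ord_26(23) = 6.

6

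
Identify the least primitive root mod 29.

2

φ(29) = 29 − 1 = 28 = 2^2 · 7.
Test candidates g = 2, 3, … against the prime factors q ∈ {2, 7} of φ(29): g is a generator iff g^(28/q) ≢ 1 for every such q.
g = 2: 2^14 ≡ 28; 2^4 ≡ 16 — none is 1, so 2 is a primitive root.
The smallest primitive root modulo 29 is 2.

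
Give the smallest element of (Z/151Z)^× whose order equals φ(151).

φ(151) = 151 − 1 = 150 = 2 · 3 · 5^2.
Test candidates g = 2, 3, … against the prime factors q ∈ {2, 3, 5} of φ(151): g is a generator iff g^(150/q) ≢ 1 for every such q.
g = 2: 2^75 ≡ 1 — hits 1, so not a primitive root.
g = 3: 3^75 ≡ 150; 3^50 ≡ 1 — hits 1, so not a primitive root.
g = 4: 4^75 ≡ 1 — hits 1, so not a primitive root.
g = 5: 5^75 ≡ 1 — hits 1, so not a primitive root.
g = 6: 6^75 ≡ 150; 6^50 ≡ 32; 6^30 ≡ 59 — none is 1, so 6 is a primitive root.
The smallest primitive root modulo 151 is 6.

6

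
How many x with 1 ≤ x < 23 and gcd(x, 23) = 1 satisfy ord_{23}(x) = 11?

φ(23) = 23 − 1 = 22 = 2 · 11.
(Z/23Z)^× is cyclic (|G| = 22); a cyclic group of order m has exactly φ(d) elements of each order d | m, and none otherwise.
11 | 22, and φ(11) = 11 − 1 = 10.

10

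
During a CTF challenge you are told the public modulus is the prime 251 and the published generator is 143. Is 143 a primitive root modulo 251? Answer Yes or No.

Yes

φ(251) = 251 − 1 = 250 = 2 · 5^3.
An element g generates (Z/251Z)^× iff g^(250/q) ≢ 1 (mod 251) for each prime q ∈ {2, 5}.
143^125 ≡ 250 (mod 251)  [q = 2: ≢ 1 ✓]
143^50 ≡ 113 (mod 251)  [q = 5: ≢ 1 ✓]
All checks pass, so 143 has order 250 and is a primitive root modulo 251.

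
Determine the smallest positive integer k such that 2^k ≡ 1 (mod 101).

ord(2) | φ(101) = 101 − 1 = 100 = 2^2 · 5^2.
Divisors of 100: 1, 2, 4, 5, 10, 20, 25, 50, 100.
Check 2^d mod 101 for each divisor in increasing order:
2^1 ≡ 2 (mod 101)
2^2 ≡ 4 (mod 101)
2^4 ≡ 16 (mod 101)
2^5 ≡ 32 (mod 101)
2^10 ≡ 14 (mod 101)
2^20 ≡ 95 (mod 101)
2^25 ≡ 10 (mod 101)
2^50 ≡ 100 (mod 101)
2^100 ≡ 1 (mod 101) ✓
Therefore the multiplicative order of 2 modulo 101 is 100.

100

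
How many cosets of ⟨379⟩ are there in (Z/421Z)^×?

3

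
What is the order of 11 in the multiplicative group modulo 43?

7

By Lagrange's theorem, ord_43(11) divides φ(43) = 43 − 1 = 42 = 2 · 3 · 7.
Divisors of 42: 1, 2, 3, 6, 7, 14, 21, 42.
Compute 11^d (mod 43) for the divisors d until we hit 1:
11^1 ≡ 11
11^2 ≡ 35
11^3 ≡ 41
11^6 ≡ 4
11^7 ≡ 1
So ord_43(11) = 7.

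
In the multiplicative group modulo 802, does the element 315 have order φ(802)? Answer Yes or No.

No

φ(802) = φ(2)·φ(401) = 1·400 = 400 = 2^4 · 5^2.
An element g generates (Z/802Z)^× iff g^(400/q) ≢ 1 (mod 802) for each prime q ∈ {2, 5}.
315^200 ≡ 1 (mod 802)  [q = 2: ≡ 1 ✗]
315^80 ≡ 773 (mod 802)  [q = 5: ≢ 1 ✓]
Since 315^200 ≡ 1, the order of 315 divides 200 < 400, so 315 is not a primitive root.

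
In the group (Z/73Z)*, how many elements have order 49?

0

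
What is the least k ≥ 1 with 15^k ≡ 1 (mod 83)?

82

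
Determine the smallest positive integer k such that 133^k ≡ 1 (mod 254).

By Lagrange's theorem, ord_254(133) divides φ(254) = φ(2)·φ(127) = 1·126 = 126 = 2 · 3^2 · 7.
Divisors of 126: 1, 2, 3, 6, 7, 9, 14, 18, 21, 42, 63, 126.
Check 133^d mod 254 for each divisor in increasing order:
133^1 ≡ 133
133^2 ≡ 163
133^3 ≡ 89
133^6 ≡ 47
133^7 ≡ 155
133^9 ≡ 119
133^14 ≡ 149
133^18 ≡ 191
133^21 ≡ 235
133^42 ≡ 107
133^63 ≡ 253
133^126 ≡ 1
The smallest such exponent is 126, so the order of 133 is 126.

126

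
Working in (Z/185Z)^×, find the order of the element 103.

By Lagrange's theorem, ord_185(103) divides φ(185) = φ(5·37) = (5−1)·(37−1) = 4·36 = 144 = 2^4 · 3^2.
Divisors of 144: 1, 2, 3, 4, 6, 8, 9, 12, 16, 18, 24, 36, 48, 72, 144.
Check 103^d mod 185 for each divisor in increasing order:
103^1 ≡ 103 (mod 185)
103^2 ≡ 64 (mod 185)
103^3 ≡ 117 (mod 185)
103^4 ≡ 26 (mod 185)
103^6 ≡ 184 (mod 185)
103^8 ≡ 121 (mod 185)
103^9 ≡ 68 (mod 185)
103^12 ≡ 1 (mod 185) ✓
So ord_185(103) = 12.

12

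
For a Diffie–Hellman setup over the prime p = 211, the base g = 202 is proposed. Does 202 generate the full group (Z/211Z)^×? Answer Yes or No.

Yes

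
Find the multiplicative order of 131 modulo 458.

228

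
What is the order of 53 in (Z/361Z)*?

342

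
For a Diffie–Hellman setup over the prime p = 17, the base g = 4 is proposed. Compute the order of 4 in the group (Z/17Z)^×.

4

ord(4) | φ(17) = 17 − 1 = 16 = 2^4.
Divisors of 16: 1, 2, 4, 8, 16.
Test each divisor d:
4^1 ≡ 4 (mod 17)
4^2 ≡ 16 (mod 17)
4^4 ≡ 1 (mod 17) ✓
The smallest such exponent is 4, so the order of 4 is 4.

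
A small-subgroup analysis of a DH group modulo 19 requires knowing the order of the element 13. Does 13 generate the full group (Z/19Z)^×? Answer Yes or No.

Yes

φ(19) = 19 − 1 = 18 = 2 · 3^2.
It suffices to check that the order of 13 is not a proper divisor of 18: compute 13^(18/q) for q ∈ {2, 3}.
13^9 ≡ 18 (mod 19)  [q = 2: ≢ 1 ✓]
13^6 ≡ 11 (mod 19)  [q = 3: ≢ 1 ✓]
Every test exponent gives a nontrivial residue, hence 13 generates the full group.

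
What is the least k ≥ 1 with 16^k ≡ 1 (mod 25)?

Since 16 ∈ (Z/25Z)^×, its order divides φ(25) = φ(5^2) = 5·(5−1) = 20 = 2^2 · 5.
Divisors of 20: 1, 2, 4, 5, 10, 20.
Test each divisor d:
16^1 ≡ 16 (mod 25)
16^2 ≡ 6 (mod 25)
16^4 ≡ 11 (mod 25)
16^5 ≡ 1 (mod 25) ✓
The smallest such exponent is 5, so the order of 16 is 5.

5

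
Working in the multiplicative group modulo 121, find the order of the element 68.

The order of 68 must divide φ(121) = φ(11^2) = 11·(11−1) = 110 = 2 · 5 · 11.
Divisors of 110: 1, 2, 5, 10, 11, 22, 55, 110.
Check 68^d mod 121 for each divisor in increasing order:
68^1 ≡ 68 (mod 121)
68^2 ≡ 26 (mod 121)
68^5 ≡ 109 (mod 121)
68^10 ≡ 23 (mod 121)
68^11 ≡ 112 (mod 121)
68^22 ≡ 81 (mod 121)
68^55 ≡ 120 (mod 121)
68^110 ≡ 1 (mod 121) ✓
Therefore the multiplicative order of 68 modulo 121 is 110.

110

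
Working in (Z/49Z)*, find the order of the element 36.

The order of 36 must divide φ(49) = φ(7^2) = 7·(7−1) = 42 = 2 · 3 · 7.
Divisors of 42: 1, 2, 3, 6, 7, 14, 21, 42.
Test each divisor d:
36^1 ≡ 36 (mod 49)
36^2 ≡ 22 (mod 49)
36^3 ≡ 8 (mod 49)
36^6 ≡ 15 (mod 49)
36^7 ≡ 1 (mod 49) ✓
So ord_49(36) = 7.

7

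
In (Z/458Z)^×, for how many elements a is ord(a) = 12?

φ(458) = φ(2)·φ(229) = 1·228 = 228 = 2^2 · 3 · 19.
Since (Z/458Z)^× is cyclic of order 228, the number of elements of order d is φ(d) when d | 228 and 0 otherwise.
12 = 2^2 · 3 divides 228, and φ(12) = 4.

4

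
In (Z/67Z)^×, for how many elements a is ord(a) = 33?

φ(67) = 67 − 1 = 66 = 2 · 3 · 11.
(Z/67Z)^× is cyclic (|G| = 66); a cyclic group of order m has exactly φ(d) elements of each order d | m, and none otherwise.
33 = 3 · 11 divides 66, and φ(33) = 20.

20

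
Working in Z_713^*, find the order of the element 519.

110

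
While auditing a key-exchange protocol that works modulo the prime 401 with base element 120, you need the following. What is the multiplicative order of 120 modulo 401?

400

The order of 120 must divide φ(401) = 401 − 1 = 400 = 2^4 · 5^2.
Divisors of 400: 1, 2, 4, 5, 8, 10, 16, 20, 25, 40, 50, 80, 100, 200, 400.
Compute 120^d (mod 401) for the divisors d until we hit 1:
120^1 ≡ 120 (mod 401)
120^2 ≡ 365 (mod 401)
120^4 ≡ 93 (mod 401)
120^5 ≡ 333 (mod 401)
120^8 ≡ 228 (mod 401)
120^10 ≡ 213 (mod 401)
120^16 ≡ 255 (mod 401)
120^20 ≡ 56 (mod 401)
120^25 ≡ 202 (mod 401)
120^40 ≡ 329 (mod 401)
120^50 ≡ 303 (mod 401)
120^80 ≡ 372 (mod 401)
120^100 ≡ 381 (mod 401)
120^200 ≡ 400 (mod 401)
120^400 ≡ 1 (mod 401) ✓
Hence ord(120) = 400.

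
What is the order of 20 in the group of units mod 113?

ord(20) | φ(113) = 113 − 1 = 112 = 2^4 · 7.
Divisors of 112: 1, 2, 4, 7, 8, 14, 16, 28, 56, 112.
Check 20^d mod 113 for each divisor in increasing order:
20^1 ≡ 20
20^2 ≡ 61
20^4 ≡ 105
20^7 ≡ 71
20^8 ≡ 64
20^14 ≡ 69
20^16 ≡ 28
20^28 ≡ 15
20^56 ≡ 112
20^112 ≡ 1
Therefore the multiplicative order of 20 modulo 113 is 112.

112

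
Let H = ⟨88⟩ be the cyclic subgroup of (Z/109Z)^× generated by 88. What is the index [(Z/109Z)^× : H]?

2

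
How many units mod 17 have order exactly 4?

2

φ(17) = 17 − 1 = 16 = 2^4.
In a cyclic group of order 16, there are φ(d) elements of order d for each divisor d of 16, and zero for non-divisors.
4 = 2^2 divides 16, and φ(4) = 2.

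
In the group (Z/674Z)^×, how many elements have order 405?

0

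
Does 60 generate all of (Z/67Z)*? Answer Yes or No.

No

φ(67) = 67 − 1 = 66 = 2 · 3 · 11.
An element g generates (Z/67Z)^× iff g^(66/q) ≢ 1 (mod 67) for each prime q ∈ {2, 3, 11}.
60^33 ≡ 1 (mod 67)  [q = 2: ≡ 1 ✗]
60^22 ≡ 29 (mod 67)  [q = 3: ≢ 1 ✓]
60^6 ≡ 64 (mod 67)  [q = 11: ≢ 1 ✓]
Since 60^33 ≡ 1, the order of 60 divides 33 < 66, so 60 is not a primitive root.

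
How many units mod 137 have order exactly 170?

φ(137) = 137 − 1 = 136 = 2^3 · 17.
Since (Z/137Z)^× is cyclic of order 136, the number of elements of order d is φ(d) when d | 136 and 0 otherwise.
170 does not divide 136, so no element of (Z/137Z)^× has order 170.

0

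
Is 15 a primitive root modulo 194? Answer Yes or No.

φ(194) = φ(2)·φ(97) = 1·96 = 96 = 2^5 · 3.
It suffices to check that the order of 15 is not a proper divisor of 96: compute 15^(96/q) for q ∈ {2, 3}.
15^48 ≡ 193 (mod 194)  [q = 2: ≢ 1 ✓]
15^32 ≡ 61 (mod 194)  [q = 3: ≢ 1 ✓]
None equal 1, so ord_194(15) = 96: 15 is a primitive root.

Yes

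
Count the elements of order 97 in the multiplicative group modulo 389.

96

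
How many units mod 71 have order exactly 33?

φ(71) = 71 − 1 = 70 = 2 · 5 · 7.
Since (Z/71Z)^× is cyclic of order 70, the number of elements of order d is φ(d) when d | 70 and 0 otherwise.
Here 70 is not a multiple of 33, so there are no elements of order 33.

0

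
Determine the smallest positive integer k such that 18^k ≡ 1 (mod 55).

20

ord(18) | φ(55) = φ(5·11) = (5−1)·(11−1) = 4·10 = 40 = 2^3 · 5.
Divisors of 40: 1, 2, 4, 5, 8, 10, 20, 40.
Evaluate successive powers at the divisors of 40:
18^1 ≡ 18 (mod 55)
18^2 ≡ 49 (mod 55)
18^4 ≡ 36 (mod 55)
18^5 ≡ 43 (mod 55)
18^8 ≡ 31 (mod 55)
18^10 ≡ 34 (mod 55)
18^20 ≡ 1 (mod 55) ✓
Hence ord(18) = 20.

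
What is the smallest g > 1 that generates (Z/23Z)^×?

5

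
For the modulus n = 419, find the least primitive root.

φ(419) = 419 − 1 = 418 = 2 · 11 · 19.
Test candidates g = 2, 3, … against the prime factors q ∈ {2, 11, 19} of φ(419): g is a generator iff g^(418/q) ≢ 1 for every such q.
g = 2: 2^209 ≡ 418; 2^38 ≡ 334; 2^22 ≡ 114 — none is 1, so 2 is a primitive root.
The smallest primitive root modulo 419 is 2.

2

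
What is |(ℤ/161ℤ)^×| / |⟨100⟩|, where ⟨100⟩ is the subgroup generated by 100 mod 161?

4

Since 100 ∈ (Z/161Z)^×, its order divides φ(161) = φ(7·23) = (7−1)·(23−1) = 6·22 = 132 = 2^2 · 3 · 11.
Divisors of 132: 1, 2, 3, 4, 6, 11, 12, 22, 33, 44, 66, 132.
Test each divisor d:
100^1 ≡ 100 (mod 161)
100^2 ≡ 18 (mod 161)
100^3 ≡ 29 (mod 161)
100^4 ≡ 2 (mod 161)
100^6 ≡ 36 (mod 161)
100^11 ≡ 116 (mod 161)
100^12 ≡ 8 (mod 161)
100^22 ≡ 93 (mod 161)
100^33 ≡ 1 (mod 161) ✓
The order of 100 is 33, so the subgroup it generates has 33 elements.
[(Z/161Z)^× : ⟨100⟩] = 132/33 = 4.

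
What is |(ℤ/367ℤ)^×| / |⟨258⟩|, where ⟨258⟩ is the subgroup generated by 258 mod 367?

6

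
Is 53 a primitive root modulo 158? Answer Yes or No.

φ(158) = φ(2)·φ(79) = 1·78 = 78 = 2 · 3 · 13.
53 is a primitive root mod 158 iff 53^(φ(158)/q) ≢ 1 for every prime q | φ(158), i.e. q ∈ {2, 3, 13}.
53^39 ≡ 157 (mod 158)  [q = 2: ≢ 1 ✓]
53^26 ≡ 55 (mod 158)  [q = 3: ≢ 1 ✓]
53^6 ≡ 101 (mod 158)  [q = 13: ≢ 1 ✓]
None equal 1, so ord_158(53) = 78: 53 is a primitive root.

Yes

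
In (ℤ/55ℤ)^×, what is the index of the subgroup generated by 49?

The order of 49 must divide φ(55) = φ(5·11) = (5−1)·(11−1) = 4·10 = 40 = 2^3 · 5.
Divisors of 40: 1, 2, 4, 5, 8, 10, 20, 40.
Check 49^d mod 55 for each divisor in increasing order:
49^1 ≡ 49
49^2 ≡ 36
49^4 ≡ 31
49^5 ≡ 34
49^8 ≡ 26
49^10 ≡ 1
The order of 49 is 10, so the subgroup it generates has 10 elements.
The index is φ(55) / ord(49) = 40 / 10 = 4.

4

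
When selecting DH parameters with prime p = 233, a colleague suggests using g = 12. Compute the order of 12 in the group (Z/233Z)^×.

Since 12 ∈ (Z/233Z)^×, its order divides φ(233) = 233 − 1 = 232 = 2^3 · 29.
Divisors of 232: 1, 2, 4, 8, 29, 58, 116, 232.
Compute 12^d (mod 233) for the divisors d until we hit 1:
12^1 ≡ 12 (mod 233)
12^2 ≡ 144 (mod 233)
12^4 ≡ 232 (mod 233)
12^8 ≡ 1 (mod 233) ✓
So ord_233(12) = 8.

8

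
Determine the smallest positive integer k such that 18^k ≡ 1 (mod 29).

28

By Lagrange's theorem, ord_29(18) divides φ(29) = 29 − 1 = 28 = 2^2 · 7.
Divisors of 28: 1, 2, 4, 7, 14, 28.
Compute 18^d (mod 29) for the divisors d until we hit 1:
18^1 ≡ 18 (mod 29)
18^2 ≡ 5 (mod 29)
18^4 ≡ 25 (mod 29)
18^7 ≡ 17 (mod 29)
18^14 ≡ 28 (mod 29)
18^28 ≡ 1 (mod 29) ✓
So ord_29(18) = 28.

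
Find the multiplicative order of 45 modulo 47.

By Lagrange's theorem, ord_47(45) divides φ(47) = 47 − 1 = 46 = 2 · 23.
Divisors of 46: 1, 2, 23, 46.
Test each divisor d:
45^1 ≡ 45
45^2 ≡ 4
45^23 ≡ 46
45^46 ≡ 1
So ord_47(45) = 46.

46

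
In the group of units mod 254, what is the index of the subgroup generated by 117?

6

The order of 117 must divide φ(254) = φ(2)·φ(127) = 1·126 = 126 = 2 · 3^2 · 7.
Divisors of 126: 1, 2, 3, 6, 7, 9, 14, 18, 21, 42, 63, 126.
Check 117^d mod 254 for each divisor in increasing order:
117^1 ≡ 117
117^2 ≡ 227
117^3 ≡ 143
117^6 ≡ 129
117^7 ≡ 107
117^9 ≡ 159
117^14 ≡ 19
117^18 ≡ 135
117^21 ≡ 1
Thus |⟨117⟩| = ord(117) = 21.
[(Z/254Z)^× : ⟨117⟩] = 126/21 = 6.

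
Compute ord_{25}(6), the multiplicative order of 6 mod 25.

5

The order of 6 must divide φ(25) = φ(5^2) = 5·(5−1) = 20 = 2^2 · 5.
Divisors of 20: 1, 2, 4, 5, 10, 20.
Test each divisor d:
6^1 ≡ 6 (mod 25)
6^2 ≡ 11 (mod 25)
6^4 ≡ 21 (mod 25)
6^5 ≡ 1 (mod 25) ✓
Hence ord(6) = 5.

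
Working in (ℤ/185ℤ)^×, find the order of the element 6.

By Lagrange's theorem, ord_185(6) divides φ(185) = φ(5·37) = (5−1)·(37−1) = 4·36 = 144 = 2^4 · 3^2.
Divisors of 144: 1, 2, 3, 4, 6, 8, 9, 12, 16, 18, 24, 36, 48, 72, 144.
Check 6^d mod 185 for each divisor in increasing order:
6^1 ≡ 6 (mod 185)
6^2 ≡ 36 (mod 185)
6^3 ≡ 31 (mod 185)
6^4 ≡ 1 (mod 185) ✓
The smallest such exponent is 4, so the order of 6 is 4.

4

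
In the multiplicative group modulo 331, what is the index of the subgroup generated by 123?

Since 123 ∈ (Z/331Z)^×, its order divides φ(331) = 331 − 1 = 330 = 2 · 3 · 5 · 11.
Divisors of 330: 1, 2, 3, 5, 6, 10, 11, 15, 22, 30, 33, 55, 66, 110, 165, 330.
Compute 123^d (mod 331) for the divisors d until we hit 1:
123^1 ≡ 123 (mod 331)
123^2 ≡ 234 (mod 331)
123^3 ≡ 316 (mod 331)
123^5 ≡ 131 (mod 331)
123^6 ≡ 225 (mod 331)
123^10 ≡ 280 (mod 331)
123^11 ≡ 16 (mod 331)
123^15 ≡ 270 (mod 331)
123^22 ≡ 256 (mod 331)
123^30 ≡ 80 (mod 331)
123^33 ≡ 124 (mod 331)
123^55 ≡ 299 (mod 331)
123^66 ≡ 150 (mod 331)
123^110 ≡ 31 (mod 331)
123^165 ≡ 1 (mod 331) ✓
The order of 123 is 165, so the subgroup it generates has 165 elements.
[(Z/331Z)^× : ⟨123⟩] = 330/165 = 2.

2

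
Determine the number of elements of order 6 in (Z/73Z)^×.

2

φ(73) = 73 − 1 = 72 = 2^3 · 3^2.
In a cyclic group of order 72, there are φ(d) elements of order d for each divisor d of 72, and zero for non-divisors.
6 = 2 · 3 divides 72, and φ(6) = 2.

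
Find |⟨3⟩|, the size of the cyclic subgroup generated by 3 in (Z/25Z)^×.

20

ord(3) | φ(25) = φ(5^2) = 5·(5−1) = 20 = 2^2 · 5.
Divisors of 20: 1, 2, 4, 5, 10, 20.
Check 3^d mod 25 for each divisor in increasing order:
3^1 ≡ 3 (mod 25)
3^2 ≡ 9 (mod 25)
3^4 ≡ 6 (mod 25)
3^5 ≡ 18 (mod 25)
3^10 ≡ 24 (mod 25)
3^20 ≡ 1 (mod 25) ✓
So ord_25(3) = 20.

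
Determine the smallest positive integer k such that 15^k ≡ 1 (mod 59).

29

ord(15) | φ(59) = 59 − 1 = 58 = 2 · 29.
Divisors of 58: 1, 2, 29, 58.
Compute 15^d (mod 59) for the divisors d until we hit 1:
15^1 ≡ 15
15^2 ≡ 48
15^29 ≡ 1
So ord_59(15) = 29.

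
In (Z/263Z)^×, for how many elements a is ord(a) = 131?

130

φ(263) = 263 − 1 = 262 = 2 · 131.
Since (Z/263Z)^× is cyclic of order 262, the number of elements of order d is φ(d) when d | 262 and 0 otherwise.
131 | 262, and φ(131) = 131 − 1 = 130.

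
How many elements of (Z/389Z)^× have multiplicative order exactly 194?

96

φ(389) = 389 − 1 = 388 = 2^2 · 97.
Since (Z/389Z)^× is cyclic of order 388, the number of elements of order d is φ(d) when d | 388 and 0 otherwise.
194 = 2 · 97 divides 388, and φ(194) = 96.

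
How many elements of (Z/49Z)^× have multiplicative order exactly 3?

φ(49) = φ(7^2) = 7·(7−1) = 42 = 2 · 3 · 7.
(Z/49Z)^× is cyclic (|G| = 42); a cyclic group of order m has exactly φ(d) elements of each order d | m, and none otherwise.
3 | 42, and φ(3) = 3 − 1 = 2.

2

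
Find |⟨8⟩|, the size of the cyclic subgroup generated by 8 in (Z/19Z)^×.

6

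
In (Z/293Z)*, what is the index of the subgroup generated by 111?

The order of 111 must divide φ(293) = 293 − 1 = 292 = 2^2 · 73.
Divisors of 292: 1, 2, 4, 73, 146, 292.
Compute 111^d (mod 293) for the divisors d until we hit 1:
111^1 ≡ 111 (mod 293)
111^2 ≡ 15 (mod 293)
111^4 ≡ 225 (mod 293)
111^73 ≡ 155 (mod 293)
111^146 ≡ 292 (mod 293)
111^292 ≡ 1 (mod 293) ✓
Thus |⟨111⟩| = ord(111) = 292.
The index is φ(293) / ord(111) = 292 / 292 = 1.

1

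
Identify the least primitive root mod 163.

2

φ(163) = 163 − 1 = 162 = 2 · 3^4.
Test candidates g = 2, 3, … against the prime factors q ∈ {2, 3} of φ(163): g is a generator iff g^(162/q) ≢ 1 for every such q.
g = 2: 2^81 ≡ 162; 2^54 ≡ 104 — none is 1, so 2 is a primitive root.
The smallest primitive root modulo 163 is 2.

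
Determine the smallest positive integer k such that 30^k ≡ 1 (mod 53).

4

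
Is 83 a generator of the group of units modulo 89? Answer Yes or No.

φ(89) = 89 − 1 = 88 = 2^3 · 11.
83 is a primitive root mod 89 iff 83^(φ(89)/q) ≢ 1 for every prime q | φ(89), i.e. q ∈ {2, 11}.
83^44 ≡ 88 (mod 89)  [q = 2: ≢ 1 ✓]
83^8 ≡ 8 (mod 89)  [q = 11: ≢ 1 ✓]
All checks pass, so 83 has order 88 and is a primitive root modulo 89.

Yes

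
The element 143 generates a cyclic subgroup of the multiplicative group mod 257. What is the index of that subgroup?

2

ord(143) | φ(257) = 257 − 1 = 256 = 2^8.
Divisors of 256: 1, 2, 4, 8, 16, 32, 64, 128, 256.
Compute 143^d (mod 257) for the divisors d until we hit 1:
143^1 ≡ 143 (mod 257)
143^2 ≡ 146 (mod 257)
143^4 ≡ 242 (mod 257)
143^8 ≡ 225 (mod 257)
143^16 ≡ 253 (mod 257)
143^32 ≡ 16 (mod 257)
143^64 ≡ 256 (mod 257)
143^128 ≡ 1 (mod 257) ✓
The order of 143 is 128, so the subgroup it generates has 128 elements.
Index = |(Z/257Z)^×| / |⟨143⟩| = 256 / 128 = 2.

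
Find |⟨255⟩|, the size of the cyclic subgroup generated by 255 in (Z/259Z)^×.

18

ord(255) | φ(259) = φ(7·37) = (7−1)·(37−1) = 6·36 = 216 = 2^3 · 3^3.
Divisors of 216: 1, 2, 3, 4, 6, 8, 9, 12, 18, 24, 27, 36, 54, 72, 108, 216.
Evaluate successive powers at the divisors of 216:
255^1 ≡ 255 (mod 259)
255^2 ≡ 16 (mod 259)
255^3 ≡ 195 (mod 259)
255^4 ≡ 256 (mod 259)
255^6 ≡ 211 (mod 259)
255^8 ≡ 9 (mod 259)
255^9 ≡ 223 (mod 259)
255^12 ≡ 232 (mod 259)
255^18 ≡ 1 (mod 259) ✓
Therefore the multiplicative order of 255 modulo 259 is 18.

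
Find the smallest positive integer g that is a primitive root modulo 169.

φ(169) = φ(13^2) = 13·(13−1) = 156 = 2^2 · 3 · 13.
Test candidates g = 2, 3, … against the prime factors q ∈ {2, 3, 13} of φ(169): g is a generator iff g^(156/q) ≢ 1 for every such q.
g = 2: 2^78 ≡ 168; 2^52 ≡ 146; 2^12 ≡ 40 — none is 1, so 2 is a primitive root.
So 2 is the smallest generator of (Z/169Z)^×.

2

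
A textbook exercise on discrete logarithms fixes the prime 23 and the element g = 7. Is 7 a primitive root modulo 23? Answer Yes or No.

Yes

φ(23) = 23 − 1 = 22 = 2 · 11.
An element g generates (Z/23Z)^× iff g^(22/q) ≢ 1 (mod 23) for each prime q ∈ {2, 11}.
7^11 ≡ 22 (mod 23)  [q = 2: ≢ 1 ✓]
7^2 ≡ 3 (mod 23)  [q = 11: ≢ 1 ✓]
Every test exponent gives a nontrivial residue, hence 7 generates the full group.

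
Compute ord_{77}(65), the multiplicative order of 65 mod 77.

6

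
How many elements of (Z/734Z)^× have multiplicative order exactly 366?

120

φ(734) = φ(2)·φ(367) = 1·366 = 366 = 2 · 3 · 61.
In a cyclic group of order 366, there are φ(d) elements of order d for each divisor d of 366, and zero for non-divisors.
366 = 2 · 3 · 61 divides 366, and φ(366) = 120.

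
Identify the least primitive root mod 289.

3

φ(289) = φ(17^2) = 17·(17−1) = 272 = 2^4 · 17.
Test candidates g = 2, 3, … against the prime factors q ∈ {2, 17} of φ(289): g is a generator iff g^(272/q) ≢ 1 for every such q.
g = 2: 2^136 ≡ 1 — hits 1, so not a primitive root.
g = 3: 3^136 ≡ 288; 3^16 ≡ 171 — none is 1, so 3 is a primitive root.
The smallest primitive root modulo 289 is 3.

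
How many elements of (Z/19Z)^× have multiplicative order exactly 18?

φ(19) = 19 − 1 = 18 = 2 · 3^2.
Since (Z/19Z)^× is cyclic of order 18, the number of elements of order d is φ(d) when d | 18 and 0 otherwise.
18 = 2 · 3^2 divides 18, and φ(18) = 6.

6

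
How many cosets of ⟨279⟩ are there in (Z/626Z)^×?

By Lagrange's theorem, ord_626(279) divides φ(626) = φ(2)·φ(313) = 1·312 = 312 = 2^3 · 3 · 13.
Divisors of 312: 1, 2, 3, 4, 6, 8, 12, 13, 24, 26, 39, 52, 78, 104, 156, 312.
Evaluate successive powers at the divisors of 312:
279^1 ≡ 279
279^2 ≡ 217
279^3 ≡ 447
279^4 ≡ 139
279^6 ≡ 115
279^8 ≡ 541
279^12 ≡ 79
279^13 ≡ 131
279^24 ≡ 607
279^26 ≡ 259
279^39 ≡ 125
279^52 ≡ 99
279^78 ≡ 601
279^104 ≡ 411
279^156 ≡ 625
279^312 ≡ 1
So ord_626(279) = 312, hence |⟨279⟩| = 312.
Index = |(Z/626Z)^×| / |⟨279⟩| = 312 / 312 = 1.

1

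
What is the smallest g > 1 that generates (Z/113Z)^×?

3

φ(113) = 113 − 1 = 112 = 2^4 · 7.
Test candidates g = 2, 3, … against the prime factors q ∈ {2, 7} of φ(113): g is a generator iff g^(112/q) ≢ 1 for every such q.
g = 2: 2^56 ≡ 1 — hits 1, so not a primitive root.
g = 3: 3^56 ≡ 112; 3^16 ≡ 49 — none is 1, so 3 is a primitive root.
So 3 is the smallest generator of (Z/113Z)^×.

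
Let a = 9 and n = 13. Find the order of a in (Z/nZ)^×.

3

By Lagrange's theorem, ord_13(9) divides φ(13) = 13 − 1 = 12 = 2^2 · 3.
Divisors of 12: 1, 2, 3, 4, 6, 12.
Test each divisor d:
9^1 ≡ 9 (mod 13)
9^2 ≡ 3 (mod 13)
9^3 ≡ 1 (mod 13) ✓
So ord_13(9) = 3.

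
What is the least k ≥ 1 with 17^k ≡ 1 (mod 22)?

10

By Lagrange's theorem, ord_22(17) divides φ(22) = φ(2)·φ(11) = 1·10 = 10 = 2 · 5.
Divisors of 10: 1, 2, 5, 10.
Evaluate successive powers at the divisors of 10:
17^1 ≡ 17 (mod 22)
17^2 ≡ 3 (mod 22)
17^5 ≡ 21 (mod 22)
17^10 ≡ 1 (mod 22) ✓
Hence ord(17) = 10.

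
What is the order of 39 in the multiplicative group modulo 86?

By Lagrange's theorem, ord_86(39) divides φ(86) = φ(2)·φ(43) = 1·42 = 42 = 2 · 3 · 7.
Divisors of 42: 1, 2, 3, 6, 7, 14, 21, 42.
Evaluate successive powers at the divisors of 42:
39^1 ≡ 39
39^2 ≡ 59
39^3 ≡ 65
39^6 ≡ 11
39^7 ≡ 85
39^14 ≡ 1
So ord_86(39) = 14.

14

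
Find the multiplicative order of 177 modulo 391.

176

The order of 177 must divide φ(391) = φ(17·23) = (17−1)·(23−1) = 16·22 = 352 = 2^5 · 11.
Divisors of 352: 1, 2, 4, 8, 11, 16, 22, 32, 44, 88, 176, 352.
Test each divisor d:
177^1 ≡ 177 (mod 391)
177^2 ≡ 49 (mod 391)
177^4 ≡ 55 (mod 391)
177^8 ≡ 288 (mod 391)
177^11 ≡ 116 (mod 391)
177^16 ≡ 52 (mod 391)
177^22 ≡ 162 (mod 391)
177^32 ≡ 358 (mod 391)
177^44 ≡ 47 (mod 391)
177^88 ≡ 254 (mod 391)
177^176 ≡ 1 (mod 391) ✓
Hence ord(177) = 176.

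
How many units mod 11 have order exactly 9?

0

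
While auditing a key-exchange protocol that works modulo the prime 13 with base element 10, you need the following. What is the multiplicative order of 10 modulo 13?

6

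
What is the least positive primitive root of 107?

2

φ(107) = 107 − 1 = 106 = 2 · 53.
Test candidates g = 2, 3, … against the prime factors q ∈ {2, 53} of φ(107): g is a generator iff g^(106/q) ≢ 1 for every such q.
g = 2: 2^53 ≡ 106; 2^2 ≡ 4 — none is 1, so 2 is a primitive root.
So 2 is the smallest generator of (Z/107Z)^×.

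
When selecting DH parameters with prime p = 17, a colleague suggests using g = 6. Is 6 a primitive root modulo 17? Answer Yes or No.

Yes

φ(17) = 17 − 1 = 16 = 2^4.
6 is a primitive root mod 17 iff 6^(φ(17)/q) ≢ 1 for every prime q | φ(17), i.e. q ∈ {2}.
6^8 ≡ 16 (mod 17)  [q = 2: ≢ 1 ✓]
Every test exponent gives a nontrivial residue, hence 6 generates the full group.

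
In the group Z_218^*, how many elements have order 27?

φ(218) = φ(2)·φ(109) = 1·108 = 108 = 2^2 · 3^3.
(Z/218Z)^× is cyclic (|G| = 108); a cyclic group of order m has exactly φ(d) elements of each order d | m, and none otherwise.
27 = 3^3 divides 108, and φ(27) = 18.

18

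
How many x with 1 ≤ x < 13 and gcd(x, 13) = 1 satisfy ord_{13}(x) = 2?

1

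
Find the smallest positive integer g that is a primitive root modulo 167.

5

φ(167) = 167 − 1 = 166 = 2 · 83.
g is a primitive root iff g^(166/q) ≢ 1 (mod 167) for each prime q ∈ {2, 83}.
g = 2: 2^83 ≡ 1 — hits 1, so not a primitive root.
g = 3: 3^83 ≡ 1 — hits 1, so not a primitive root.
g = 4: 4^83 ≡ 1 — hits 1, so not a primitive root.
g = 5: 5^83 ≡ 166; 5^2 ≡ 25 — none is 1, so 5 is a primitive root.
Hence the least primitive root of 167 is 5.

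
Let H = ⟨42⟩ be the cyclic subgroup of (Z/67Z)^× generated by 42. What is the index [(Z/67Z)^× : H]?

3

ord(42) | φ(67) = 67 − 1 = 66 = 2 · 3 · 11.
Divisors of 66: 1, 2, 3, 6, 11, 22, 33, 66.
Check 42^d mod 67 for each divisor in increasing order:
42^1 ≡ 42 (mod 67)
42^2 ≡ 22 (mod 67)
42^3 ≡ 53 (mod 67)
42^6 ≡ 62 (mod 67)
42^11 ≡ 66 (mod 67)
42^22 ≡ 1 (mod 67) ✓
So ord_67(42) = 22, hence |⟨42⟩| = 22.
Index = |(Z/67Z)^×| / |⟨42⟩| = 66 / 22 = 3.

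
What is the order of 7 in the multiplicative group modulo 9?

ord(7) | φ(9) = φ(3^2) = 3·(3−1) = 6 = 2 · 3.
Divisors of 6: 1, 2, 3, 6.
Compute 7^d (mod 9) for the divisors d until we hit 1:
7^1 ≡ 7 (mod 9)
7^2 ≡ 4 (mod 9)
7^3 ≡ 1 (mod 9) ✓
The smallest such exponent is 3, so the order of 7 is 3.

3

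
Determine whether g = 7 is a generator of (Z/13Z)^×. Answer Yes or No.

φ(13) = 13 − 1 = 12 = 2^2 · 3.
An element g generates (Z/13Z)^× iff g^(12/q) ≢ 1 (mod 13) for each prime q ∈ {2, 3}.
7^6 ≡ 12 (mod 13)  [q = 2: ≢ 1 ✓]
7^4 ≡ 9 (mod 13)  [q = 3: ≢ 1 ✓]
None equal 1, so ord_13(7) = 12: 7 is a primitive root.

Yes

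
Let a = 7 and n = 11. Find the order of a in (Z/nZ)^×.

10

The order of 7 must divide φ(11) = 11 − 1 = 10 = 2 · 5.
Divisors of 10: 1, 2, 5, 10.
Compute 7^d (mod 11) for the divisors d until we hit 1:
7^1 ≡ 7 (mod 11)
7^2 ≡ 5 (mod 11)
7^5 ≡ 10 (mod 11)
7^10 ≡ 1 (mod 11) ✓
Therefore the multiplicative order of 7 modulo 11 is 10.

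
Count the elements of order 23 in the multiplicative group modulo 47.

φ(47) = 47 − 1 = 46 = 2 · 23.
Since (Z/47Z)^× is cyclic of order 46, the number of elements of order d is φ(d) when d | 46 and 0 otherwise.
23 | 46, and φ(23) = 23 − 1 = 22.

22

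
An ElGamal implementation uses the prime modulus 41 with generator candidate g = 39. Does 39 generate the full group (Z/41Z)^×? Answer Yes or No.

No

φ(41) = 41 − 1 = 40 = 2^3 · 5.
It suffices to check that the order of 39 is not a proper divisor of 40: compute 39^(40/q) for q ∈ {2, 5}.
39^20 ≡ 1 (mod 41)  [q = 2: ≡ 1 ✗]
39^8 ≡ 10 (mod 41)  [q = 5: ≢ 1 ✓]
39^20 ≡ 1 shows ord(39) | 20, strictly less than φ(41); not a primitive root.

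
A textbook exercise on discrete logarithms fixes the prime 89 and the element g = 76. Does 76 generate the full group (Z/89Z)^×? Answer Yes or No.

φ(89) = 89 − 1 = 88 = 2^3 · 11.
It suffices to check that the order of 76 is not a proper divisor of 88: compute 76^(88/q) for q ∈ {2, 11}.
76^44 ≡ 88 (mod 89)  [q = 2: ≢ 1 ✓]
76^8 ≡ 64 (mod 89)  [q = 11: ≢ 1 ✓]
All checks pass, so 76 has order 88 and is a primitive root modulo 89.

Yes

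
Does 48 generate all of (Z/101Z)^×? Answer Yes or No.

Yes

φ(101) = 101 − 1 = 100 = 2^2 · 5^2.
48 is a primitive root mod 101 iff 48^(φ(101)/q) ≢ 1 for every prime q | φ(101), i.e. q ∈ {2, 5}.
48^50 ≡ 100 (mod 101)  [q = 2: ≢ 1 ✓]
48^20 ≡ 87 (mod 101)  [q = 5: ≢ 1 ✓]
All checks pass, so 48 has order 100 and is a primitive root modulo 101.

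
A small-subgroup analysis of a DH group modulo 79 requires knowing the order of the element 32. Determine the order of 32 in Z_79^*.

39

The order of 32 must divide φ(79) = 79 − 1 = 78 = 2 · 3 · 13.
Divisors of 78: 1, 2, 3, 6, 13, 26, 39, 78.
Evaluate successive powers at the divisors of 78:
32^1 ≡ 32 (mod 79)
32^2 ≡ 76 (mod 79)
32^3 ≡ 62 (mod 79)
32^6 ≡ 52 (mod 79)
32^13 ≡ 23 (mod 79)
32^26 ≡ 55 (mod 79)
32^39 ≡ 1 (mod 79) ✓
Hence ord(32) = 39.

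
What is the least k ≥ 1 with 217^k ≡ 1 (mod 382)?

95

ord(217) | φ(382) = φ(2)·φ(191) = 1·190 = 190 = 2 · 5 · 19.
Divisors of 190: 1, 2, 5, 10, 19, 38, 95, 190.
Compute 217^d (mod 382) for the divisors d until we hit 1:
217^1 ≡ 217 (mod 382)
217^2 ≡ 103 (mod 382)
217^5 ≡ 221 (mod 382)
217^10 ≡ 327 (mod 382)
217^19 ≡ 109 (mod 382)
217^38 ≡ 39 (mod 382)
217^95 ≡ 1 (mod 382) ✓
Therefore the multiplicative order of 217 modulo 382 is 95.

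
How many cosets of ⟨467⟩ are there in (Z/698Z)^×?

ord(467) | φ(698) = φ(2)·φ(349) = 1·348 = 348 = 2^2 · 3 · 29.
Divisors of 348: 1, 2, 3, 4, 6, 12, 29, 58, 87, 116, 174, 348.
Compute 467^d (mod 698) for the divisors d until we hit 1:
467^1 ≡ 467
467^2 ≡ 313
467^3 ≡ 289
467^4 ≡ 249
467^6 ≡ 459
467^12 ≡ 583
467^29 ≡ 1
The order of 467 is 29, so the subgroup it generates has 29 elements.
The index is φ(698) / ord(467) = 348 / 29 = 12.

12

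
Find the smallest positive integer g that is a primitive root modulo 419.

2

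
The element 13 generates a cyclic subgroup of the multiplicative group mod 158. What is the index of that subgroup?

2

The order of 13 must divide φ(158) = φ(2)·φ(79) = 1·78 = 78 = 2 · 3 · 13.
Divisors of 78: 1, 2, 3, 6, 13, 26, 39, 78.
Compute 13^d (mod 158) for the divisors d until we hit 1:
13^1 ≡ 13 (mod 158)
13^2 ≡ 11 (mod 158)
13^3 ≡ 143 (mod 158)
13^6 ≡ 67 (mod 158)
13^13 ≡ 55 (mod 158)
13^26 ≡ 23 (mod 158)
13^39 ≡ 1 (mod 158) ✓
Thus |⟨13⟩| = ord(13) = 39.
Index = |(Z/158Z)^×| / |⟨13⟩| = 78 / 39 = 2.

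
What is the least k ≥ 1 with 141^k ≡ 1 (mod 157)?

26

By Lagrange's theorem, ord_157(141) divides φ(157) = 157 − 1 = 156 = 2^2 · 3 · 13.
Divisors of 156: 1, 2, 3, 4, 6, 12, 13, 26, 39, 52, 78, 156.
Compute 141^d (mod 157) for the divisors d until we hit 1:
141^1 ≡ 141 (mod 157)
141^2 ≡ 99 (mod 157)
141^3 ≡ 143 (mod 157)
141^4 ≡ 67 (mod 157)
141^6 ≡ 39 (mod 157)
141^12 ≡ 108 (mod 157)
141^13 ≡ 156 (mod 157)
141^26 ≡ 1 (mod 157) ✓
Therefore the multiplicative order of 141 modulo 157 is 26.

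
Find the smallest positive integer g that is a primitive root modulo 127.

3

φ(127) = 127 − 1 = 126 = 2 · 3^2 · 7.
Test candidates g = 2, 3, … against the prime factors q ∈ {2, 3, 7} of φ(127): g is a generator iff g^(126/q) ≢ 1 for every such q.
g = 2: 2^63 ≡ 1 — hits 1, so not a primitive root.
g = 3: 3^63 ≡ 126; 3^42 ≡ 107; 3^18 ≡ 4 — none is 1, so 3 is a primitive root.
So 3 is the smallest generator of (Z/127Z)^×.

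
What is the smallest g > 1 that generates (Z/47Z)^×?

5

φ(47) = 47 − 1 = 46 = 2 · 23.
Test candidates g = 2, 3, … against the prime factors q ∈ {2, 23} of φ(47): g is a generator iff g^(46/q) ≢ 1 for every such q.
g = 2: 2^23 ≡ 1 — hits 1, so not a primitive root.
g = 3: 3^23 ≡ 1 — hits 1, so not a primitive root.
g = 4: 4^23 ≡ 1 — hits 1, so not a primitive root.
g = 5: 5^23 ≡ 46; 5^2 ≡ 25 — none is 1, so 5 is a primitive root.
The smallest primitive root modulo 47 is 5.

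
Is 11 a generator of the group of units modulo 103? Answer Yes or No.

Yes

φ(103) = 103 − 1 = 102 = 2 · 3 · 17.
An element g generates (Z/103Z)^× iff g^(102/q) ≢ 1 (mod 103) for each prime q ∈ {2, 3, 17}.
11^51 ≡ 102 (mod 103)  [q = 2: ≢ 1 ✓]
11^34 ≡ 56 (mod 103)  [q = 3: ≢ 1 ✓]
11^6 ≡ 64 (mod 103)  [q = 17: ≢ 1 ✓]
All checks pass, so 11 has order 102 and is a primitive root modulo 103.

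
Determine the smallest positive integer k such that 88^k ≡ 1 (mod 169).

78

ord(88) | φ(169) = φ(13^2) = 13·(13−1) = 156 = 2^2 · 3 · 13.
Divisors of 156: 1, 2, 3, 4, 6, 12, 13, 26, 39, 52, 78, 156.
Evaluate successive powers at the divisors of 156:
88^1 ≡ 88
88^2 ≡ 139
88^3 ≡ 64
88^4 ≡ 55
88^6 ≡ 40
88^12 ≡ 79
88^13 ≡ 23
88^26 ≡ 22
88^39 ≡ 168
88^52 ≡ 146
88^78 ≡ 1
Hence ord(88) = 78.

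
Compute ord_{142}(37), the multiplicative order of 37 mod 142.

7

The order of 37 must divide φ(142) = φ(2)·φ(71) = 1·70 = 70 = 2 · 5 · 7.
Divisors of 70: 1, 2, 5, 7, 10, 14, 35, 70.
Test each divisor d:
37^1 ≡ 37 (mod 142)
37^2 ≡ 91 (mod 142)
37^5 ≡ 103 (mod 142)
37^7 ≡ 1 (mod 142) ✓
So ord_142(37) = 7.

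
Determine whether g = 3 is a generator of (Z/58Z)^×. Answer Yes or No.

Yes

φ(58) = φ(2)·φ(29) = 1·28 = 28 = 2^2 · 7.
Test 3^(28/q) mod 58 for each prime factor q of 28:
3^14 ≡ 57 (mod 58)  [q = 2: ≢ 1 ✓]
3^4 ≡ 23 (mod 58)  [q = 7: ≢ 1 ✓]
None equal 1, so ord_58(3) = 28: 3 is a primitive root.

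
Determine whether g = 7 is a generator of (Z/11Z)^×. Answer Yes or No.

Yes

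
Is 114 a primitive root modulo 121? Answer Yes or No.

No

φ(121) = φ(11^2) = 11·(11−1) = 110 = 2 · 5 · 11.
Test 114^(110/q) mod 121 for each prime factor q of 110:
114^55 ≡ 1 (mod 121)  [q = 2: ≡ 1 ✗]
114^22 ≡ 27 (mod 121)  [q = 5: ≢ 1 ✓]
114^10 ≡ 23 (mod 121)  [q = 11: ≢ 1 ✓]
Since 114^55 ≡ 1, the order of 114 divides 55 < 110, so 114 is not a primitive root.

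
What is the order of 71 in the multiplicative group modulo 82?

40

By Lagrange's theorem, ord_82(71) divides φ(82) = φ(2)·φ(41) = 1·40 = 40 = 2^3 · 5.
Divisors of 40: 1, 2, 4, 5, 8, 10, 20, 40.
Evaluate successive powers at the divisors of 40:
71^1 ≡ 71
71^2 ≡ 39
71^4 ≡ 45
71^5 ≡ 79
71^8 ≡ 57
71^10 ≡ 9
71^20 ≡ 81
71^40 ≡ 1
So ord_82(71) = 40.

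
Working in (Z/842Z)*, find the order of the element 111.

By Lagrange's theorem, ord_842(111) divides φ(842) = φ(2)·φ(421) = 1·420 = 420 = 2^2 · 3 · 5 · 7.
Divisors of 420: 1, 2, 3, 4, 5, 6, 7, 10, 12, 14, 15, 20, 21, 28, 30, 35, 42, 60, 70, 84, 105, 140, 210, 420.
Evaluate successive powers at the divisors of 420:
111^1 ≡ 111
111^2 ≡ 533
111^3 ≡ 223
111^4 ≡ 335
111^5 ≡ 137
111^6 ≡ 51
111^7 ≡ 609
111^10 ≡ 245
111^12 ≡ 75
111^14 ≡ 401
111^15 ≡ 727
111^20 ≡ 243
111^21 ≡ 29
111^28 ≡ 821
111^30 ≡ 595
111^35 ≡ 683
111^42 ≡ 841
111^60 ≡ 385
111^70 ≡ 21
111^84 ≡ 1
Hence ord(111) = 84.

84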